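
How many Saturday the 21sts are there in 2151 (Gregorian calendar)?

1

Check the 21st of each month of 2151: Jan 21: Thu, Feb 21: Sun, Mar 21: Sun, Apr 21: Wed, May 21: Fri, Jun 21: Mon, Jul 21: Wed, Aug 21: Sat, Sep 21: Tue, Oct 21: Thu, Nov 21: Sun, Dec 21: Tue.
Saturday occurs in August — 1 month.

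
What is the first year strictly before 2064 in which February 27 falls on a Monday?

From one year to the next, a fixed date's weekday advances by 1, or by 2 when a Feb 29 lies between the two dates.
2064: February 27 is Wednesday.
2063: Tuesday (−1)
2062: Monday (−1)
February 27 falls on a Monday in 2062.

2062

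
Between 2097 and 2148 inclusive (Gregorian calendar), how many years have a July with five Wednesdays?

23

July has 31 days; it has five Wednesdays when Wednesday falls among the first (month-length − 28) days — i.e. when July 1 is one of Wednesday/Tuesday/Monday.
July 1 by year: 2097:Mon✓ 2098:Tue✓ 2099:Wed✓ 2100:Thu 2101:Fri 2102:Sat 2103:Sun 2104:Tue✓ 2105:Wed✓ 2106:Thu 2107:Fri 2108:Sun 2109:Mon✓ 2110:Tue✓ 2111:Wed✓ …(22 more)… 2134:Thu 2135:Fri 2136:Sun 2137:Mon✓ 2138:Tue✓ 2139:Wed✓ 2140:Fri 2141:Sat 2142:Sun 2143:Mon✓ 2144:Wed✓ 2145:Thu 2146:Fri 2147:Sat 2148:Mon✓
Years with five Wednesdays: 2097, 2098, 2099, 2104, 2105, 2109, 2110, 2111, 2115, 2116, 2120, 2121, 2122, 2126, 2127, 2132, 2133, 2137, 2138, 2139, 2143, 2144, 2148 → 23.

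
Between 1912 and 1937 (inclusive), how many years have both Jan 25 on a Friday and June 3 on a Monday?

3

Check each year's weekday for Jan 25 and June 3:
  1912: Thu/Mon  1913: Sat/Tue  1914: Sun/Wed  1915: Mon/Thu  1916: Tue/Sat  1917: Thu/Sun  1918: Fri/Mon ✓  1919: Sat/Tue  1920: Sun/Thu  1921: Tue/Fri  1922: Wed/Sat  1923: Thu/Sun  1924: Fri/Tue  1925: Sun/Wed  1926: Mon/Thu  1927: Tue/Fri  1928: Wed/Sun  1929: Fri/Mon ✓  1930: Sat/Tue  1931: Sun/Wed  1932: Mon/Fri  1933: Wed/Sat  1934: Thu/Sun  1935: Fri/Mon ✓  1936: Sat/Wed  1937: Mon/Thu
Both conditions hold in: 1918, 1929, 1935 — 3.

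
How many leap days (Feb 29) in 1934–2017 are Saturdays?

Leap years in 1934–2017: 21 of them.
Feb 29 weekday advances by 5 (mod 7) from one leap year to the next four years later (or differs when a century non-leap intervenes).
Leap-day weekdays: 1936:Sat✓ 1940:Thu 1944:Tue 1948:Sun 1952:Fri 1956:Wed 1960:Mon 1964:Sat✓ 1968:Thu 1972:Tue 1976:Sun 1980:Fri 1984:Wed 1988:Mon 1992:Sat✓ 1996:Thu 2000:Tue 2004:Sun 2008:Fri 2012:Wed 2016:Mon
Saturday: 1936, 1964, 1992 → 3.

3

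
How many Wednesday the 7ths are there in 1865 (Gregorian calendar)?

1

Check the 7th of each month of 1865: Jan 7: Sat, Feb 7: Tue, Mar 7: Tue, Apr 7: Fri, May 7: Sun, Jun 7: Wed, Jul 7: Fri, Aug 7: Mon, Sep 7: Thu, Oct 7: Sat, Nov 7: Tue, Dec 7: Thu.
Wednesday occurs in June — 1 month.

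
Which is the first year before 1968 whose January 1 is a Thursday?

Jan 1 advances by 2 weekdays after a leap year and by 1 after a common year.
1968: Jan 1 is Monday (leap).
1967: Sunday
1966: Saturday
1965: Friday
1964: Wednesday (leap)
1963: Tuesday
1962: Monday
1961: Sunday
1960: Friday (leap)
1959: Thursday
1959 begins on a Thursday

1959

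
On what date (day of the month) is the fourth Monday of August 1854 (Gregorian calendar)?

28

August 1, 1854 is a Tuesday, so the first Monday is the 7th.
The fourth Monday is 7 + 21 = 28.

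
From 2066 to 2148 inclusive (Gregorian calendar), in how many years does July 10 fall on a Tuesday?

12

Track July 10's weekday year by year (advancing +1, or +2 across a Feb 29):
  2066: Sat  2067: Sun (+1)  2068: Tue (+2) ✓  2069: Wed (+1)  2070: Thu (+1)
  2071: Fri (+1)  2072: Sun (+2)  2073: Mon (+1)  2074: Tue (+1) ✓  2075: Wed (+1)
  2076: Fri (+2)  2077: Sat (+1)  2078: Sun (+1)  2079: Mon (+1)  … (55 more years) …
  2135: Sun (+1)  2136: Tue (+2) ✓  2137: Wed (+1)  2138: Thu (+1)  2139: Fri (+1)
  2140: Sun (+2)  2141: Mon (+1)  2142: Tue (+1) ✓  2143: Wed (+1)  2144: Fri (+2)
  2145: Sat (+1)  2146: Sun (+1)  2147: Mon (+1)  2148: Wed (+2)
Tuesday years: 2068, 2074, 2085, 2091, 2096, 2103, 2108, 2114, 2125, 2131, 2136, 2142 — 12 in total.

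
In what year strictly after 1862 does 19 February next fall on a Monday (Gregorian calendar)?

From one year to the next, a fixed date's weekday advances by 1, or by 2 when a Feb 29 lies between the two dates.
1862: February 19 is Wednesday.
1863: Thursday (+1)
1864: Friday (+1)
1865: Sunday (+2)
1866: Monday (+1)
19 February falls on a Monday in 1866.

1866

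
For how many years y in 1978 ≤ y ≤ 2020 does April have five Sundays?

13

April has 30 days; it has five Sundays when Sunday falls among the first (month-length − 28) days — i.e. when April 1 is one of Sunday/Saturday.
April 1 by year: 1978:Sat✓ 1979:Sun✓ 1980:Tue 1981:Wed 1982:Thu 1983:Fri 1984:Sun✓ 1985:Mon 1986:Tue 1987:Wed 1988:Fri 1989:Sat✓ 1990:Sun✓ 1991:Mon 1992:Wed …(13 more)… 2006:Sat✓ 2007:Sun✓ 2008:Tue 2009:Wed 2010:Thu 2011:Fri 2012:Sun✓ 2013:Mon 2014:Tue 2015:Wed 2016:Fri 2017:Sat✓ 2018:Sun✓ 2019:Mon 2020:Wed
Years with five Sundays: 1978, 1979, 1984, 1989, 1990, 1995, 2000, 2001, 2006, 2007, 2012, 2017, 2018 → 13.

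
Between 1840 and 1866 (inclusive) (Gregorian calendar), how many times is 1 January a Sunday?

4

Track 1 January's weekday year by year (advancing +1, or +2 across a Feb 29):
  1840: Wed  1841: Fri (+2)  1842: Sat (+1)  1843: Sun (+1) ✓  1844: Mon (+1)
  1845: Wed (+2)  1846: Thu (+1)  1847: Fri (+1)  1848: Sat (+1)  1849: Mon (+2)
  1850: Tue (+1)  1851: Wed (+1)  1852: Thu (+1)  1853: Sat (+2)  1854: Sun (+1) ✓
  1855: Mon (+1)  1856: Tue (+1)  1857: Thu (+2)  1858: Fri (+1)  1859: Sat (+1)
  1860: Sun (+1) ✓  1861: Tue (+2)  1862: Wed (+1)  1863: Thu (+1)  1864: Fri (+1)
  1865: Sun (+2) ✓  1866: Mon (+1)
Sunday years: 1843, 1854, 1860, 1865 — 4 in total.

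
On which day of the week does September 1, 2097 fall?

Sunday

January 1, 2097 is a Tuesday.
September 1 is day 244 of the year, i.e. 243 days after Jan 1.
243 mod 7 = 5, so advance 5 weekdays from Tuesday: Sunday.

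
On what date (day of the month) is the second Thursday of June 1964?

June 1, 1964 is a Monday, so the first Thursday is the 4th.
The second Thursday is 4 + 7 = 11.

11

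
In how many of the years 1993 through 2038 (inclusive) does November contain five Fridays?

12

November has 30 days; it has five Fridays when Friday falls among the first (month-length − 28) days — i.e. when November 1 is one of Friday/Thursday.
November 1 by year: 1993:Mon 1994:Tue 1995:Wed 1996:Fri✓ 1997:Sat 1998:Sun 1999:Mon 2000:Wed 2001:Thu✓ 2002:Fri✓ 2003:Sat 2004:Mon 2005:Tue 2006:Wed 2007:Thu✓ …(16 more)… 2024:Fri✓ 2025:Sat 2026:Sun 2027:Mon 2028:Wed 2029:Thu✓ 2030:Fri✓ 2031:Sat 2032:Mon 2033:Tue 2034:Wed 2035:Thu✓ 2036:Sat 2037:Sun 2038:Mon
Years with five Fridays: 1996, 2001, 2002, 2007, 2012, 2013, 2018, 2019, 2024, 2029, 2030, 2035 → 12.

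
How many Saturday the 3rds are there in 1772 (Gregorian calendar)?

1

Check the 3rd of each month of 1772: Jan 3: Fri, Feb 3: Mon, Mar 3: Tue, Apr 3: Fri, May 3: Sun, Jun 3: Wed, Jul 3: Fri, Aug 3: Mon, Sep 3: Thu, Oct 3: Sat, Nov 3: Tue, Dec 3: Thu.
Saturday occurs in October — 1 month.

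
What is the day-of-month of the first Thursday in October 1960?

October 1, 1960 is a Saturday, so the first Thursday is the 6th.
The first Thursday is 6 + 0 = 6.

6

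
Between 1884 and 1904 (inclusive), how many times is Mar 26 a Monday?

Track Mar 26's weekday year by year (advancing +1, or +2 across a Feb 29):
  1884: Wed  1885: Thu (+1)  1886: Fri (+1)  1887: Sat (+1)  1888: Mon (+2) ✓
  1889: Tue (+1)  1890: Wed (+1)  1891: Thu (+1)  1892: Sat (+2)  1893: Sun (+1)
  1894: Mon (+1) ✓  1895: Tue (+1)  1896: Thu (+2)  1897: Fri (+1)  1898: Sat (+1)
  1899: Sun (+1)  1900: Mon (+1) ✓  1901: Tue (+1)  1902: Wed (+1)  1903: Thu (+1)
  1904: Sat (+2)
Monday years: 1888, 1894, 1900 — 3 in total.

3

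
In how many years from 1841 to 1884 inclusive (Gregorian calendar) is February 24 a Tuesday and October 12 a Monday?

4

Check each year's weekday for February 24 and October 12:
  1841: Wed/Tue  1842: Thu/Wed  1843: Fri/Thu  1844: Sat/Sat  1845: Mon/Sun  1846: Tue/Mon ✓  1847: Wed/Tue  1848: Thu/Thu  1849: Sat/Fri  1850: Sun/Sat  1851: Mon/Sun  1852: Tue/Tue  1853: Thu/Wed  1854: Fri/Thu  …(16 more)…  1871: Fri/Thu  1872: Sat/Sat  1873: Mon/Sun  1874: Tue/Mon ✓  1875: Wed/Tue  1876: Thu/Thu  1877: Sat/Fri  1878: Sun/Sat  1879: Mon/Sun  1880: Tue/Tue  1881: Thu/Wed  1882: Fri/Thu  1883: Sat/Fri  1884: Sun/Sun
Both conditions hold in: 1846, 1857, 1863, 1874 — 4.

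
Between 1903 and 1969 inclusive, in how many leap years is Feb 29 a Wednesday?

2

Leap years in 1903–1969: 17 of them.
Feb 29 weekday advances by 5 (mod 7) from one leap year to the next four years later (or differs when a century non-leap intervenes).
Leap-day weekdays: 1904:Mon 1908:Sat 1912:Thu 1916:Tue 1920:Sun 1924:Fri 1928:Wed✓ 1932:Mon 1936:Sat 1940:Thu 1944:Tue 1948:Sun 1952:Fri 1956:Wed✓ 1960:Mon 1964:Sat 1968:Thu
Wednesday: 1928, 1956 → 2.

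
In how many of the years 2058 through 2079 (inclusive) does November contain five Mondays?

6

November has 30 days; it has five Mondays when Monday falls among the first (month-length − 28) days — i.e. when November 1 is one of Monday/Sunday.
November 1 by year: 2058:Fri 2059:Sat 2060:Mon✓ 2061:Tue 2062:Wed 2063:Thu 2064:Sat 2065:Sun✓ 2066:Mon✓ 2067:Tue 2068:Thu 2069:Fri 2070:Sat 2071:Sun✓ 2072:Tue 2073:Wed 2074:Thu 2075:Fri 2076:Sun✓ 2077:Mon✓ 2078:Tue 2079:Wed
Years with five Mondays: 2060, 2065, 2066, 2071, 2076, 2077 → 6.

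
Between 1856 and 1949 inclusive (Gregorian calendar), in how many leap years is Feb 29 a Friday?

3

Leap years in 1856–1949: 23 of them.
Feb 29 weekday advances by 5 (mod 7) from one leap year to the next four years later (or differs when a century non-leap intervenes).
Leap-day weekdays: 1856:Fri✓ 1860:Wed 1864:Mon 1868:Sat 1872:Thu 1876:Tue 1880:Sun 1884:Fri✓ 1888:Wed 1892:Mon 1896:Sat 1904:Mon 1908:Sat 1912:Thu 1916:Tue 1920:Sun 1924:Fri✓ 1928:Wed 1932:Mon 1936:Sat 1940:Thu 1944:Tue 1948:Sun
Friday: 1856, 1884, 1924 → 3.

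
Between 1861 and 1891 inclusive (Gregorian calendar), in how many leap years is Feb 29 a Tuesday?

Leap years in 1861–1891: 7 of them.
Feb 29 weekday advances by 5 (mod 7) from one leap year to the next four years later (or differs when a century non-leap intervenes).
Leap-day weekdays: 1864:Mon 1868:Sat 1872:Thu 1876:Tue✓ 1880:Sun 1884:Fri 1888:Wed
Tuesday: 1876 → 1.

1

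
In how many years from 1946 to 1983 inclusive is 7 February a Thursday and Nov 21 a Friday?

2

Check each year's weekday for 7 February and Nov 21:
  1946: Thu/Thu  1947: Fri/Fri  1948: Sat/Sun  1949: Mon/Mon  1950: Tue/Tue  1951: Wed/Wed  1952: Thu/Fri ✓  1953: Sat/Sat  1954: Sun/Sun  1955: Mon/Mon  1956: Tue/Wed  1957: Thu/Thu  1958: Fri/Fri  1959: Sat/Sat  …(10 more)…  1970: Sat/Sat  1971: Sun/Sun  1972: Mon/Tue  1973: Wed/Wed  1974: Thu/Thu  1975: Fri/Fri  1976: Sat/Sun  1977: Mon/Mon  1978: Tue/Tue  1979: Wed/Wed  1980: Thu/Fri ✓  1981: Sat/Sat  1982: Sun/Sun  1983: Mon/Mon
Both conditions hold in: 1952, 1980 — 2.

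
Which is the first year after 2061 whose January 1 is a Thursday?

Jan 1 advances by 2 weekdays after a leap year and by 1 after a common year.
2061: Jan 1 is Saturday.
2062: Sunday
2063: Monday
2064: Tuesday (leap)
2065: Thursday
2065 begins on a Thursday

2065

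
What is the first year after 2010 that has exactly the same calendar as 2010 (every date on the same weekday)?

Two years share a calendar iff Jan 1 falls on the same weekday and both are leap or both are common. 2010: Jan 1 is Friday, common year.
2011: Jan 1 Saturday, common
2012: Jan 1 Sunday, leap
2013: Jan 1 Tuesday, common
2014: Jan 1 Wednesday, common
2015: Jan 1 Thursday, common
2016: Jan 1 Friday, leap
2017: Jan 1 Sunday, common
2018: Jan 1 Monday, common
2019: Jan 1 Tuesday, common
2020: Jan 1 Wednesday, leap
2021: Jan 1 Friday, common
2021 matches on both conditions.

2021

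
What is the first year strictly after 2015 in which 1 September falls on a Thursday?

From one year to the next, a fixed date's weekday advances by 1, or by 2 when a Feb 29 lies between the two dates.
2015: September 1 is Tuesday.
2016: Thursday (+2)
1 September falls on a Thursday in 2016.

2016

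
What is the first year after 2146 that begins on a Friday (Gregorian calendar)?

2151

Jan 1 advances by 2 weekdays after a leap year and by 1 after a common year.
2146: Jan 1 is Saturday.
2147: Sunday
2148: Monday (leap)
2149: Wednesday
2150: Thursday
2151: Friday
2151 begins on a Friday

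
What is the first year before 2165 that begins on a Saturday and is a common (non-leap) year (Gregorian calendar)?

Jan 1 advances by 2 weekdays after a leap year and by 1 after a common year.
2165: Jan 1 is Tuesday.
2164: Sunday (leap)
2163: Saturday
2163 begins on a Saturday and is a common year.

2163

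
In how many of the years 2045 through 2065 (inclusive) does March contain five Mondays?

9

March has 31 days; it has five Mondays when Monday falls among the first (month-length − 28) days — i.e. when March 1 is one of Monday/Sunday/Saturday.
March 1 by year: 2045:Wed 2046:Thu 2047:Fri 2048:Sun✓ 2049:Mon✓ 2050:Tue 2051:Wed 2052:Fri 2053:Sat✓ 2054:Sun✓ 2055:Mon✓ 2056:Wed 2057:Thu 2058:Fri 2059:Sat✓ 2060:Mon✓ 2061:Tue 2062:Wed 2063:Thu 2064:Sat✓ 2065:Sun✓
Years with five Mondays: 2048, 2049, 2053, 2054, 2055, 2059, 2060, 2064, 2065 → 9.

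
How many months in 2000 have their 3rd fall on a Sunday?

Check the 3rd of each month of 2000: Jan 3: Mon, Feb 3: Thu, Mar 3: Fri, Apr 3: Mon, May 3: Wed, Jun 3: Sat, Jul 3: Mon, Aug 3: Thu, Sep 3: Sun, Oct 3: Tue, Nov 3: Fri, Dec 3: Sun.
Sunday occurs in September, December — 2 months.

2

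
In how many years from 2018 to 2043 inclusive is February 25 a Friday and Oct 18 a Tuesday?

3

Check each year's weekday for February 25 and Oct 18:
  2018: Sun/Thu  2019: Mon/Fri  2020: Tue/Sun  2021: Thu/Mon  2022: Fri/Tue ✓  2023: Sat/Wed  2024: Sun/Fri  2025: Tue/Sat  2026: Wed/Sun  2027: Thu/Mon  2028: Fri/Wed  2029: Sun/Thu  2030: Mon/Fri  2031: Tue/Sat  2032: Wed/Mon  2033: Fri/Tue ✓  2034: Sat/Wed  2035: Sun/Thu  2036: Mon/Sat  2037: Wed/Sun  2038: Thu/Mon  2039: Fri/Tue ✓  2040: Sat/Thu  2041: Mon/Fri  2042: Tue/Sat  2043: Wed/Sun
Both conditions hold in: 2022, 2033, 2039 — 3.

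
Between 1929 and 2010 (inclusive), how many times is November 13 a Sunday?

11

Track November 13's weekday year by year (advancing +1, or +2 across a Feb 29):
  1929: Wed  1930: Thu (+1)  1931: Fri (+1)  1932: Sun (+2) ✓  1933: Mon (+1)
  1934: Tue (+1)  1935: Wed (+1)  1936: Fri (+2)  1937: Sat (+1)  1938: Sun (+1) ✓
  1939: Mon (+1)  1940: Wed (+2)  1941: Thu (+1)  1942: Fri (+1)  … (54 more years) …
  1997: Thu (+1)  1998: Fri (+1)  1999: Sat (+1)  2000: Mon (+2)  2001: Tue (+1)
  2002: Wed (+1)  2003: Thu (+1)  2004: Sat (+2)  2005: Sun (+1) ✓  2006: Mon (+1)
  2007: Tue (+1)  2008: Thu (+2)  2009: Fri (+1)  2010: Sat (+1)
Sunday years: 1932, 1938, 1949, 1955, 1960, 1966, 1977, 1983, 1988, 1994, 2005 — 11 in total.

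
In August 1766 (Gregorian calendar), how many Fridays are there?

August 1766 has 31 days and begins on Friday.
The first Friday is August 1.
Fridays fall on 1, 8, 15, 22, 29 — that's 5.

5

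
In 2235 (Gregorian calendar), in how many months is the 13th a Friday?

Check the 13th of each month of 2235: Jan 13: Tue, Feb 13: Fri, Mar 13: Fri, Apr 13: Mon, May 13: Wed, Jun 13: Sat, Jul 13: Mon, Aug 13: Thu, Sep 13: Sun, Oct 13: Tue, Nov 13: Fri, Dec 13: Sun.
Friday occurs in February, March, November — 3 months.

3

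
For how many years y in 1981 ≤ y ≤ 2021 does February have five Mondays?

2

February has 28 days (29 in leap years); it has five Mondays when Monday falls among the first (month-length − 28) days — i.e. when February 1 is Monday in a leap year (never in a common year).
February 1 by year: 1981:Sun 1982:Mon 1983:Tue 1984:Wed 1985:Fri 1986:Sat 1987:Sun 1988:Mon✓ 1989:Wed 1990:Thu 1991:Fri 1992:Sat 1993:Mon 1994:Tue 1995:Wed …(11 more)… 2007:Thu 2008:Fri 2009:Sun 2010:Mon 2011:Tue 2012:Wed 2013:Fri 2014:Sat 2015:Sun 2016:Mon✓ 2017:Wed 2018:Thu 2019:Fri 2020:Sat 2021:Mon
Years with five Mondays: 1988, 2016 → 2.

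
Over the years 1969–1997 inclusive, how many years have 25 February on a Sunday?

Track 25 February's weekday year by year (advancing +1, or +2 across a Feb 29):
  1969: Tue  1970: Wed (+1)  1971: Thu (+1)  1972: Fri (+1)  1973: Sun (+2) ✓
  1974: Mon (+1)  1975: Tue (+1)  1976: Wed (+1)  1977: Fri (+2)  1978: Sat (+1)
  1979: Sun (+1) ✓  1980: Mon (+1)  1981: Wed (+2)  1982: Thu (+1)  1983: Fri (+1)
  1984: Sat (+1)  1985: Mon (+2)  1986: Tue (+1)  1987: Wed (+1)  1988: Thu (+1)
  1989: Sat (+2)  1990: Sun (+1) ✓  1991: Mon (+1)  1992: Tue (+1)  1993: Thu (+2)
  1994: Fri (+1)  1995: Sat (+1)  1996: Sun (+1) ✓  1997: Tue (+2)
Sunday years: 1973, 1979, 1990, 1996 — 4 in total.

4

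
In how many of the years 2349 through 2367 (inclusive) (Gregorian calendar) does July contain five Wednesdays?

July has 31 days; it has five Wednesdays when Wednesday falls among the first (month-length − 28) days — i.e. when July 1 is one of Wednesday/Tuesday/Monday.
July 1 by year: 2349:Fri 2350:Sat 2351:Sun 2352:Tue✓ 2353:Wed✓ 2354:Thu 2355:Fri 2356:Sun 2357:Mon✓ 2358:Tue✓ 2359:Wed✓ 2360:Fri 2361:Sat 2362:Sun 2363:Mon✓ 2364:Wed✓ 2365:Thu 2366:Fri 2367:Sat
Years with five Wednesdays: 2352, 2353, 2357, 2358, 2359, 2363, 2364 → 7.

7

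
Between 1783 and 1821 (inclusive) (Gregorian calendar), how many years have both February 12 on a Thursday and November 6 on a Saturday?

Check each year's weekday for February 12 and November 6:
  1783: Wed/Thu  1784: Thu/Sat ✓  1785: Sat/Sun  1786: Sun/Mon  1787: Mon/Tue  1788: Tue/Thu  1789: Thu/Fri  1790: Fri/Sat  1791: Sat/Sun  1792: Sun/Tue  1793: Tue/Wed  1794: Wed/Thu  1795: Thu/Fri  1796: Fri/Sun  …(11 more)…  1808: Fri/Sun  1809: Sun/Mon  1810: Mon/Tue  1811: Tue/Wed  1812: Wed/Fri  1813: Fri/Sat  1814: Sat/Sun  1815: Sun/Mon  1816: Mon/Wed  1817: Wed/Thu  1818: Thu/Fri  1819: Fri/Sat  1820: Sat/Mon  1821: Mon/Tue
Both conditions hold in: 1784 — 1.

1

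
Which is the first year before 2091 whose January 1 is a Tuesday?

Jan 1 advances by 2 weekdays after a leap year and by 1 after a common year.
2091: Jan 1 is Monday.
2090: Sunday
2089: Saturday
2088: Thursday (leap)
2087: Wednesday
2086: Tuesday
2086 begins on a Tuesday

2086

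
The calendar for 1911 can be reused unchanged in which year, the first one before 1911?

1905

Two years share a calendar iff Jan 1 falls on the same weekday and both are leap or both are common. 1911: Jan 1 is Sunday, common year.
1910: Jan 1 Saturday, common
1909: Jan 1 Friday, common
1908: Jan 1 Wednesday, leap
1907: Jan 1 Tuesday, common
1906: Jan 1 Monday, common
1905: Jan 1 Sunday, common
1905 matches on both conditions.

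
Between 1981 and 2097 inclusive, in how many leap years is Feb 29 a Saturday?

4

Leap years in 1981–2097: 29 of them.
Feb 29 weekday advances by 5 (mod 7) from one leap year to the next four years later (or differs when a century non-leap intervenes).
Leap-day weekdays: 1984:Wed 1988:Mon 1992:Sat✓ 1996:Thu 2000:Tue 2004:Sun 2008:Fri 2012:Wed 2016:Mon 2020:Sat✓ 2024:Thu 2028:Tue 2032:Sun …(3 more)… 2048:Sat✓ 2052:Thu 2056:Tue 2060:Sun 2064:Fri 2068:Wed 2072:Mon 2076:Sat✓ 2080:Thu 2084:Tue 2088:Sun 2092:Fri 2096:Wed
Saturday: 1992, 2020, 2048, 2076 → 4.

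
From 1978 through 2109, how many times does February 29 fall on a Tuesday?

4

Leap years in 1978–2109: 32 of them.
Feb 29 weekday advances by 5 (mod 7) from one leap year to the next four years later (or differs when a century non-leap intervenes).
Leap-day weekdays: 1980:Fri 1984:Wed 1988:Mon 1992:Sat 1996:Thu 2000:Tue✓ 2004:Sun 2008:Fri 2012:Wed 2016:Mon 2020:Sat 2024:Thu 2028:Tue✓ …(6 more)… 2056:Tue✓ 2060:Sun 2064:Fri 2068:Wed 2072:Mon 2076:Sat 2080:Thu 2084:Tue✓ 2088:Sun 2092:Fri 2096:Wed 2104:Fri 2108:Wed
Tuesday: 2000, 2028, 2056, 2084 → 4.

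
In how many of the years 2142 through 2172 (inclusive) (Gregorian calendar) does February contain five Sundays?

February has 28 days (29 in leap years); it has five Sundays when Sunday falls among the first (month-length − 28) days — i.e. when February 1 is Sunday in a leap year (never in a common year).
February 1 by year: 2142:Thu 2143:Fri 2144:Sat 2145:Mon 2146:Tue 2147:Wed 2148:Thu 2149:Sat 2150:Sun 2151:Mon 2152:Tue 2153:Thu 2154:Fri 2155:Sat 2156:Sun✓ 2157:Tue 2158:Wed 2159:Thu 2160:Fri 2161:Sun 2162:Mon 2163:Tue 2164:Wed 2165:Fri 2166:Sat 2167:Sun 2168:Mon 2169:Wed 2170:Thu 2171:Fri 2172:Sat
Years with five Sundays: 2156 → 1.

1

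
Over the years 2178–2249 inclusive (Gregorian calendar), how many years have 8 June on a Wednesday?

10

Track 8 June's weekday year by year (advancing +1, or +2 across a Feb 29):
  2178: Mon  2179: Tue (+1)  2180: Thu (+2)  2181: Fri (+1)  2182: Sat (+1)
  2183: Sun (+1)  2184: Tue (+2)  2185: Wed (+1) ✓  2186: Thu (+1)  2187: Fri (+1)
  2188: Sun (+2)  2189: Mon (+1)  2190: Tue (+1)  2191: Wed (+1) ✓  … (44 more years) …
  2236: Wed (+2) ✓  2237: Thu (+1)  2238: Fri (+1)  2239: Sat (+1)  2240: Mon (+2)
  2241: Tue (+1)  2242: Wed (+1) ✓  2243: Thu (+1)  2244: Sat (+2)  2245: Sun (+1)
  2246: Mon (+1)  2247: Tue (+1)  2248: Thu (+2)  2249: Fri (+1)
Wednesday years: 2185, 2191, 2196, 2203, 2208, 2214, 2225, 2231, 2236, 2242 — 10 in total.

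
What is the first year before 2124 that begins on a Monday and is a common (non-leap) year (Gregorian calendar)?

Jan 1 advances by 2 weekdays after a leap year and by 1 after a common year.
2124: Jan 1 is Saturday (leap).
2123: Friday
2122: Thursday
2121: Wednesday
2120: Monday (leap)
2119: Sunday
2118: Saturday
2117: Friday
2116: Wednesday (leap)
2115: Tuesday
2114: Monday
2114 begins on a Monday and is a common year.

2114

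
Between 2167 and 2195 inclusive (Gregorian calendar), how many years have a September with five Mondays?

8

September has 30 days; it has five Mondays when Monday falls among the first (month-length − 28) days — i.e. when September 1 is one of Monday/Sunday.
September 1 by year: 2167:Tue 2168:Thu 2169:Fri 2170:Sat 2171:Sun✓ 2172:Tue 2173:Wed 2174:Thu 2175:Fri 2176:Sun✓ 2177:Mon✓ 2178:Tue 2179:Wed 2180:Fri 2181:Sat 2182:Sun✓ 2183:Mon✓ 2184:Wed 2185:Thu 2186:Fri 2187:Sat 2188:Mon✓ 2189:Tue 2190:Wed 2191:Thu 2192:Sat 2193:Sun✓ 2194:Mon✓ 2195:Tue
Years with five Mondays: 2171, 2176, 2177, 2182, 2183, 2188, 2193, 2194 → 8.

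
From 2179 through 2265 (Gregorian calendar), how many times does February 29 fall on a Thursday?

2

Leap years in 2179–2265: 21 of them.
Feb 29 weekday advances by 5 (mod 7) from one leap year to the next four years later (or differs when a century non-leap intervenes).
Leap-day weekdays: 2180:Tue 2184:Sun 2188:Fri 2192:Wed 2196:Mon 2204:Wed 2208:Mon 2212:Sat 2216:Thu✓ 2220:Tue 2224:Sun 2228:Fri 2232:Wed 2236:Mon 2240:Sat 2244:Thu✓ 2248:Tue 2252:Sun 2256:Fri 2260:Wed 2264:Mon
Thursday: 2216, 2244 → 2.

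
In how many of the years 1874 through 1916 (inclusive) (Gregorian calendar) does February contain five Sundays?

February has 28 days (29 in leap years); it has five Sundays when Sunday falls among the first (month-length − 28) days — i.e. when February 1 is Sunday in a leap year (never in a common year).
February 1 by year: 1874:Sun 1875:Mon 1876:Tue 1877:Thu 1878:Fri 1879:Sat 1880:Sun✓ 1881:Tue 1882:Wed 1883:Thu 1884:Fri 1885:Sun 1886:Mon 1887:Tue 1888:Wed …(13 more)… 1902:Sat 1903:Sun 1904:Mon 1905:Wed 1906:Thu 1907:Fri 1908:Sat 1909:Mon 1910:Tue 1911:Wed 1912:Thu 1913:Sat 1914:Sun 1915:Mon 1916:Tue
Years with five Sundays: 1880 → 1.

1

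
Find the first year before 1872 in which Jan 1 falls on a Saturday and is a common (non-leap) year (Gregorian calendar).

Jan 1 advances by 2 weekdays after a leap year and by 1 after a common year.
1872: Jan 1 is Monday (leap).
1871: Sunday
1870: Saturday
1870 begins on a Saturday and is a common year.

1870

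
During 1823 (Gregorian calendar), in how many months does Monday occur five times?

4

A month of length L has five Mondays iff its first Monday is on day ≤ L−28 (so day 1–3 in a 31-day month, 1–2 in a 30-day month, day 1 in a leap February).
Checking each month of 1823: Jan starts Wed (31d); Feb starts Sat (28d); Mar starts Sat (31d) ✓; Apr starts Tue (30d); May starts Thu (31d); Jun starts Sun (30d) ✓; Jul starts Tue (31d); Aug starts Fri (31d); Sep starts Mon (30d) ✓; Oct starts Wed (31d); Nov starts Sat (30d); Dec starts Mon (31d) ✓.
Five-Monday months: March, June, September, December → 4.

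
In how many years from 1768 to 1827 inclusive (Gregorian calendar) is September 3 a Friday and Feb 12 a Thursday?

2

Check each year's weekday for September 3 and Feb 12:
  1768: Sat/Fri  1769: Sun/Sun  1770: Mon/Mon  1771: Tue/Tue  1772: Thu/Wed  1773: Fri/Fri  1774: Sat/Sat  1775: Sun/Sun  1776: Tue/Mon  1777: Wed/Wed  1778: Thu/Thu  1779: Fri/Fri  1780: Sun/Sat  1781: Mon/Mon  …(32 more)…  1814: Sat/Sat  1815: Sun/Sun  1816: Tue/Mon  1817: Wed/Wed  1818: Thu/Thu  1819: Fri/Fri  1820: Sun/Sat  1821: Mon/Mon  1822: Tue/Tue  1823: Wed/Wed  1824: Fri/Thu ✓  1825: Sat/Sat  1826: Sun/Sun  1827: Mon/Mon
Both conditions hold in: 1784, 1824 — 2.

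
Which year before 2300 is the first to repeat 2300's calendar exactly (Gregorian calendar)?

2294

Two years share a calendar iff Jan 1 falls on the same weekday and both are leap or both are common. 2300: Jan 1 is Monday, common year.
2299: Jan 1 Sunday, common
2298: Jan 1 Saturday, common
2297: Jan 1 Friday, common
2296: Jan 1 Wednesday, leap
2295: Jan 1 Tuesday, common
2294: Jan 1 Monday, common
2294 matches on both conditions.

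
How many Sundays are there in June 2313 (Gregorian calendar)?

5

June 2313 has 30 days and begins on Sunday.
The first Sunday is June 1.
Sundays fall on 1, 8, 15, 22, 29 — that's 5.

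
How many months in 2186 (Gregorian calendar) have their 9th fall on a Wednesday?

1

Check the 9th of each month of 2186: Jan 9: Mon, Feb 9: Thu, Mar 9: Thu, Apr 9: Sun, May 9: Tue, Jun 9: Fri, Jul 9: Sun, Aug 9: Wed, Sep 9: Sat, Oct 9: Mon, Nov 9: Thu, Dec 9: Sat.
Wednesday occurs in August — 1 month.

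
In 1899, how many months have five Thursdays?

A month of length L has five Thursdays iff its first Thursday is on day ≤ L−28 (so day 1–3 in a 31-day month, 1–2 in a 30-day month, day 1 in a leap February).
Checking each month of 1899: Jan starts Sun (31d); Feb starts Wed (28d); Mar starts Wed (31d) ✓; Apr starts Sat (30d); May starts Mon (31d); Jun starts Thu (30d) ✓; Jul starts Sat (31d); Aug starts Tue (31d) ✓; Sep starts Fri (30d); Oct starts Sun (31d); Nov starts Wed (30d) ✓; Dec starts Fri (31d).
Five-Thursday months: March, June, August, November → 4.

4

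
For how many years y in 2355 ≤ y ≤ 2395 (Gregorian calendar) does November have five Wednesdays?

November has 30 days; it has five Wednesdays when Wednesday falls among the first (month-length − 28) days — i.e. when November 1 is one of Wednesday/Tuesday.
November 1 by year: 2355:Tue✓ 2356:Thu 2357:Fri 2358:Sat 2359:Sun 2360:Tue✓ 2361:Wed✓ 2362:Thu 2363:Fri 2364:Sun 2365:Mon 2366:Tue✓ 2367:Wed✓ 2368:Fri 2369:Sat …(11 more)… 2381:Sun 2382:Mon 2383:Tue✓ 2384:Thu 2385:Fri 2386:Sat 2387:Sun 2388:Tue✓ 2389:Wed✓ 2390:Thu 2391:Fri 2392:Sun 2393:Mon 2394:Tue✓ 2395:Wed✓
Years with five Wednesdays: 2355, 2360, 2361, 2366, 2367, 2372, 2377, 2378, 2383, 2388, 2389, 2394, 2395 → 13.

13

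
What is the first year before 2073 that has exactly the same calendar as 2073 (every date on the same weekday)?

2062

Two years share a calendar iff Jan 1 falls on the same weekday and both are leap or both are common. 2073: Jan 1 is Sunday, common year.
2072: Jan 1 Friday, leap
2071: Jan 1 Thursday, common
2070: Jan 1 Wednesday, common
2069: Jan 1 Tuesday, common
2068: Jan 1 Sunday, leap
2067: Jan 1 Saturday, common
2066: Jan 1 Friday, common
2065: Jan 1 Thursday, common
2064: Jan 1 Tuesday, leap
2063: Jan 1 Monday, common
2062: Jan 1 Sunday, common
2062 matches on both conditions.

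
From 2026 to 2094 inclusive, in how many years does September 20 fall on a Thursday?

10

Track September 20's weekday year by year (advancing +1, or +2 across a Feb 29):
  2026: Sun  2027: Mon (+1)  2028: Wed (+2)  2029: Thu (+1) ✓  2030: Fri (+1)
  2031: Sat (+1)  2032: Mon (+2)  2033: Tue (+1)  2034: Wed (+1)  2035: Thu (+1) ✓
  2036: Sat (+2)  2037: Sun (+1)  2038: Mon (+1)  2039: Tue (+1)  … (41 more years) …
  2081: Sat (+1)  2082: Sun (+1)  2083: Mon (+1)  2084: Wed (+2)  2085: Thu (+1) ✓
  2086: Fri (+1)  2087: Sat (+1)  2088: Mon (+2)  2089: Tue (+1)  2090: Wed (+1)
  2091: Thu (+1) ✓  2092: Sat (+2)  2093: Sun (+1)  2094: Mon (+1)
Thursday years: 2029, 2035, 2040, 2046, 2057, 2063, 2068, 2074, 2085, 2091 — 10 in total.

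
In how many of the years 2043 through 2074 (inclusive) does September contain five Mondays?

September has 30 days; it has five Mondays when Monday falls among the first (month-length − 28) days — i.e. when September 1 is one of Monday/Sunday.
September 1 by year: 2043:Tue 2044:Thu 2045:Fri 2046:Sat 2047:Sun✓ 2048:Tue 2049:Wed 2050:Thu 2051:Fri 2052:Sun✓ 2053:Mon✓ 2054:Tue 2055:Wed 2056:Fri 2057:Sat 2058:Sun✓ 2059:Mon✓ 2060:Wed 2061:Thu 2062:Fri 2063:Sat 2064:Mon✓ 2065:Tue 2066:Wed 2067:Thu 2068:Sat 2069:Sun✓ 2070:Mon✓ 2071:Tue 2072:Thu 2073:Fri 2074:Sat
Years with five Mondays: 2047, 2052, 2053, 2058, 2059, 2064, 2069, 2070 → 8.

8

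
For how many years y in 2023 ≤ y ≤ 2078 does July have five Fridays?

July has 31 days; it has five Fridays when Friday falls among the first (month-length − 28) days — i.e. when July 1 is one of Friday/Thursday/Wednesday.
July 1 by year: 2023:Sat 2024:Mon 2025:Tue 2026:Wed✓ 2027:Thu✓ 2028:Sat 2029:Sun 2030:Mon 2031:Tue 2032:Thu✓ 2033:Fri✓ 2034:Sat 2035:Sun 2036:Tue 2037:Wed✓ …(26 more)… 2064:Tue 2065:Wed✓ 2066:Thu✓ 2067:Fri✓ 2068:Sun 2069:Mon 2070:Tue 2071:Wed✓ 2072:Fri✓ 2073:Sat 2074:Sun 2075:Mon 2076:Wed✓ 2077:Thu✓ 2078:Fri✓
Years with five Fridays: 2026, 2027, 2032, 2033, 2037, 2038, 2039, 2043, 2044, 2048, 2049, 2050, 2054, 2055, 2060, 2061, 2065, 2066, 2067, 2071, 2072, 2076, 2077, 2078 → 24.

24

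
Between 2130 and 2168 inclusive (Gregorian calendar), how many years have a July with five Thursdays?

July has 31 days; it has five Thursdays when Thursday falls among the first (month-length − 28) days — i.e. when July 1 is one of Thursday/Wednesday/Tuesday.
July 1 by year: 2130:Sat 2131:Sun 2132:Tue✓ 2133:Wed✓ 2134:Thu✓ 2135:Fri 2136:Sun 2137:Mon 2138:Tue✓ 2139:Wed✓ 2140:Fri 2141:Sat 2142:Sun 2143:Mon 2144:Wed✓ …(9 more)… 2154:Mon 2155:Tue✓ 2156:Thu✓ 2157:Fri 2158:Sat 2159:Sun 2160:Tue✓ 2161:Wed✓ 2162:Thu✓ 2163:Fri 2164:Sun 2165:Mon 2166:Tue✓ 2167:Wed✓ 2168:Fri
Years with five Thursdays: 2132, 2133, 2134, 2138, 2139, 2144, 2145, 2149, 2150, 2151, 2155, 2156, 2160, 2161, 2162, 2166, 2167 → 17.

17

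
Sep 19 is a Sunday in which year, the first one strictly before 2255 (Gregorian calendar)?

From one year to the next, a fixed date's weekday advances by 1, or by 2 when a Feb 29 lies between the two dates.
2255: September 19 is Wednesday.
2254: Tuesday (−1)
2253: Monday (−1)
2252: Sunday (−1)
Sep 19 falls on a Sunday in 2252.

2252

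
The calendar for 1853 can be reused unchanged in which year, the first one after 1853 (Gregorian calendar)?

Two years share a calendar iff Jan 1 falls on the same weekday and both are leap or both are common. 1853: Jan 1 is Saturday, common year.
1854: Jan 1 Sunday, common
1855: Jan 1 Monday, common
1856: Jan 1 Tuesday, leap
1857: Jan 1 Thursday, common
1858: Jan 1 Friday, common
1859: Jan 1 Saturday, common
1859 matches on both conditions.

1859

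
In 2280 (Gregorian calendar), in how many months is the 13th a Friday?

2

Check the 13th of each month of 2280: Jan 13: Tue, Feb 13: Fri, Mar 13: Sat, Apr 13: Tue, May 13: Thu, Jun 13: Sun, Jul 13: Tue, Aug 13: Fri, Sep 13: Mon, Oct 13: Wed, Nov 13: Sat, Dec 13: Mon.
Friday occurs in February, August — 2 months.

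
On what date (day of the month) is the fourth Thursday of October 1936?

October 1, 1936 is a Thursday, so the first Thursday is the 1st.
The fourth Thursday is 1 + 21 = 22.

22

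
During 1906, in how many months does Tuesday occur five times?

4

A month of length L has five Tuesdays iff its first Tuesday is on day ≤ L−28 (so day 1–3 in a 31-day month, 1–2 in a 30-day month, day 1 in a leap February).
Checking each month of 1906: Jan starts Mon (31d) ✓; Feb starts Thu (28d); Mar starts Thu (31d); Apr starts Sun (30d); May starts Tue (31d) ✓; Jun starts Fri (30d); Jul starts Sun (31d) ✓; Aug starts Wed (31d); Sep starts Sat (30d); Oct starts Mon (31d) ✓; Nov starts Thu (30d); Dec starts Sat (31d).
Five-Tuesday months: January, May, July, October → 4.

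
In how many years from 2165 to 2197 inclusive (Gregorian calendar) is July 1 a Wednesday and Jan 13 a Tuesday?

4

Check each year's weekday for July 1 and Jan 13:
  2165: Mon/Sun  2166: Tue/Mon  2167: Wed/Tue ✓  2168: Fri/Wed  2169: Sat/Fri  2170: Sun/Sat  2171: Mon/Sun  2172: Wed/Mon  2173: Thu/Wed  2174: Fri/Thu  2175: Sat/Fri  2176: Mon/Sat  2177: Tue/Mon  2178: Wed/Tue ✓  …(5 more)…  2184: Thu/Tue  2185: Fri/Thu  2186: Sat/Fri  2187: Sun/Sat  2188: Tue/Sun  2189: Wed/Tue ✓  2190: Thu/Wed  2191: Fri/Thu  2192: Sun/Fri  2193: Mon/Sun  2194: Tue/Mon  2195: Wed/Tue ✓  2196: Fri/Wed  2197: Sat/Fri
Both conditions hold in: 2167, 2178, 2189, 2195 — 4.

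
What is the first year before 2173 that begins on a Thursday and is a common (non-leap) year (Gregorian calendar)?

Jan 1 advances by 2 weekdays after a leap year and by 1 after a common year.
2173: Jan 1 is Friday.
2172: Wednesday (leap)
2171: Tuesday
2170: Monday
2169: Sunday
2168: Friday (leap)
2167: Thursday
2167 begins on a Thursday and is a common year.

2167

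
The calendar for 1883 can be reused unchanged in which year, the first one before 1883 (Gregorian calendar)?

1877

Two years share a calendar iff Jan 1 falls on the same weekday and both are leap or both are common. 1883: Jan 1 is Monday, common year.
1882: Jan 1 Sunday, common
1881: Jan 1 Saturday, common
1880: Jan 1 Thursday, leap
1879: Jan 1 Wednesday, common
1878: Jan 1 Tuesday, common
1877: Jan 1 Monday, common
1877 matches on both conditions.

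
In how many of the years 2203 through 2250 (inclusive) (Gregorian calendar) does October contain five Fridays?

October has 31 days; it has five Fridays when Friday falls among the first (month-length − 28) days — i.e. when October 1 is one of Friday/Thursday/Wednesday.
October 1 by year: 2203:Sat 2204:Mon 2205:Tue 2206:Wed✓ 2207:Thu✓ 2208:Sat 2209:Sun 2210:Mon 2211:Tue 2212:Thu✓ 2213:Fri✓ 2214:Sat 2215:Sun 2216:Tue 2217:Wed✓ …(18 more)… 2236:Sat 2237:Sun 2238:Mon 2239:Tue 2240:Thu✓ 2241:Fri✓ 2242:Sat 2243:Sun 2244:Tue 2245:Wed✓ 2246:Thu✓ 2247:Fri✓ 2248:Sun 2249:Mon 2250:Tue
Years with five Fridays: 2206, 2207, 2212, 2213, 2217, 2218, 2219, 2223, 2224, 2228, 2229, 2230, 2234, 2235, 2240, 2241, 2245, 2246, 2247 → 19.

19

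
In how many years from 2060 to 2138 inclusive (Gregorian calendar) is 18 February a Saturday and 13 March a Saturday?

Check each year's weekday for 18 February and 13 March:
  2060: Wed/Sat  2061: Fri/Sun  2062: Sat/Mon  2063: Sun/Tue  2064: Mon/Thu  2065: Wed/Fri  2066: Thu/Sat  2067: Fri/Sun  2068: Sat/Tue  2069: Mon/Wed  2070: Tue/Thu  2071: Wed/Fri  2072: Thu/Sun  2073: Sat/Mon  …(51 more)…  2125: Sun/Tue  2126: Mon/Wed  2127: Tue/Thu  2128: Wed/Sat  2129: Fri/Sun  2130: Sat/Mon  2131: Sun/Tue  2132: Mon/Thu  2133: Wed/Fri  2134: Thu/Sat  2135: Fri/Sun  2136: Sat/Tue  2137: Mon/Wed  2138: Tue/Thu
Both conditions hold in: no year — 0.

0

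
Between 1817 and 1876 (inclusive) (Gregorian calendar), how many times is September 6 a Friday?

Track September 6's weekday year by year (advancing +1, or +2 across a Feb 29):
  1817: Sat  1818: Sun (+1)  1819: Mon (+1)  1820: Wed (+2)  1821: Thu (+1)
  1822: Fri (+1) ✓  1823: Sat (+1)  1824: Mon (+2)  1825: Tue (+1)  1826: Wed (+1)
  1827: Thu (+1)  1828: Sat (+2)  1829: Sun (+1)  1830: Mon (+1)  … (32 more years) …
  1863: Sun (+1)  1864: Tue (+2)  1865: Wed (+1)  1866: Thu (+1)  1867: Fri (+1) ✓
  1868: Sun (+2)  1869: Mon (+1)  1870: Tue (+1)  1871: Wed (+1)  1872: Fri (+2) ✓
  1873: Sat (+1)  1874: Sun (+1)  1875: Mon (+1)  1876: Wed (+2)
Friday years: 1822, 1833, 1839, 1844, 1850, 1861, 1867, 1872 — 8 in total.

8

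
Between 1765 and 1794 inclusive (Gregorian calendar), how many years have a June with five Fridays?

8

June has 30 days; it has five Fridays when Friday falls among the first (month-length − 28) days — i.e. when June 1 is one of Friday/Thursday.
June 1 by year: 1765:Sat 1766:Sun 1767:Mon 1768:Wed 1769:Thu✓ 1770:Fri✓ 1771:Sat 1772:Mon 1773:Tue 1774:Wed 1775:Thu✓ 1776:Sat 1777:Sun 1778:Mon 1779:Tue 1780:Thu✓ 1781:Fri✓ 1782:Sat 1783:Sun 1784:Tue 1785:Wed 1786:Thu✓ 1787:Fri✓ 1788:Sun 1789:Mon 1790:Tue 1791:Wed 1792:Fri✓ 1793:Sat 1794:Sun
Years with five Fridays: 1769, 1770, 1775, 1780, 1781, 1786, 1787, 1792 → 8.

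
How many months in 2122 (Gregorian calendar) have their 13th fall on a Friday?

3

Check the 13th of each month of 2122: Jan 13: Tue, Feb 13: Fri, Mar 13: Fri, Apr 13: Mon, May 13: Wed, Jun 13: Sat, Jul 13: Mon, Aug 13: Thu, Sep 13: Sun, Oct 13: Tue, Nov 13: Fri, Dec 13: Sun.
Friday occurs in February, March, November — 3 months.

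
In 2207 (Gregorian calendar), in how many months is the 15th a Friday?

Check the 15th of each month of 2207: Jan 15: Thu, Feb 15: Sun, Mar 15: Sun, Apr 15: Wed, May 15: Fri, Jun 15: Mon, Jul 15: Wed, Aug 15: Sat, Sep 15: Tue, Oct 15: Thu, Nov 15: Sun, Dec 15: Tue.
Friday occurs in May — 1 month.

1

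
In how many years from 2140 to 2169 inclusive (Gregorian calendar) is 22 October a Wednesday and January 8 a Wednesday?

Check each year's weekday for 22 October and January 8:
  2140: Sat/Fri  2141: Sun/Sun  2142: Mon/Mon  2143: Tue/Tue  2144: Thu/Wed  2145: Fri/Fri  2146: Sat/Sat  2147: Sun/Sun  2148: Tue/Mon  2149: Wed/Wed ✓  2150: Thu/Thu  2151: Fri/Fri  2152: Sun/Sat  2153: Mon/Mon  2154: Tue/Tue  2155: Wed/Wed ✓  2156: Fri/Thu  2157: Sat/Sat  2158: Sun/Sun  2159: Mon/Mon  2160: Wed/Tue  2161: Thu/Thu  2162: Fri/Fri  2163: Sat/Sat  2164: Mon/Sun  2165: Tue/Tue  2166: Wed/Wed ✓  2167: Thu/Thu  2168: Sat/Fri  2169: Sun/Sun
Both conditions hold in: 2149, 2155, 2166 — 3.

3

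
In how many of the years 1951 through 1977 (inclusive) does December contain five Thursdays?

December has 31 days; it has five Thursdays when Thursday falls among the first (month-length − 28) days — i.e. when December 1 is one of Thursday/Wednesday/Tuesday.
December 1 by year: 1951:Sat 1952:Mon 1953:Tue✓ 1954:Wed✓ 1955:Thu✓ 1956:Sat 1957:Sun 1958:Mon 1959:Tue✓ 1960:Thu✓ 1961:Fri 1962:Sat 1963:Sun 1964:Tue✓ 1965:Wed✓ 1966:Thu✓ 1967:Fri 1968:Sun 1969:Mon 1970:Tue✓ 1971:Wed✓ 1972:Fri 1973:Sat 1974:Sun 1975:Mon 1976:Wed✓ 1977:Thu✓
Years with five Thursdays: 1953, 1954, 1955, 1959, 1960, 1964, 1965, 1966, 1970, 1971, 1976, 1977 → 12.

12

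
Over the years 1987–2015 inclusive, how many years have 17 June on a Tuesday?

Track 17 June's weekday year by year (advancing +1, or +2 across a Feb 29):
  1987: Wed  1988: Fri (+2)  1989: Sat (+1)  1990: Sun (+1)  1991: Mon (+1)
  1992: Wed (+2)  1993: Thu (+1)  1994: Fri (+1)  1995: Sat (+1)  1996: Mon (+2)
  1997: Tue (+1) ✓  1998: Wed (+1)  1999: Thu (+1)  2000: Sat (+2)  2001: Sun (+1)
  2002: Mon (+1)  2003: Tue (+1) ✓  2004: Thu (+2)  2005: Fri (+1)  2006: Sat (+1)
  2007: Sun (+1)  2008: Tue (+2) ✓  2009: Wed (+1)  2010: Thu (+1)  2011: Fri (+1)
  2012: Sun (+2)  2013: Mon (+1)  2014: Tue (+1) ✓  2015: Wed (+1)
Tuesday years: 1997, 2003, 2008, 2014 — 4 in total.

4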